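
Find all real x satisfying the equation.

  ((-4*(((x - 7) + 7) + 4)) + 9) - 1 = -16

Step 1. [((-4*(((x - 7) + 7) + 4)) + 9) - 1 = -16] peel the -1: add 1 from each side ⇒ sub: (-4*(((x - 7) + 7) + 4)) + 9 = -15.
Step 2. [(-4*(((x - 7) + 7) + 4)) + 9 = -15] the outer +9 inverts by subtracting 9 ⇒ sub: -4*(((x - 7) + 7) + 4) = -24.
Step 3. [-4*(((x - 7) + 7) + 4) = -24] -4·(inner) — divide through by -4 ⇒ div: ((x - 7) + 7) + 4 = 6.
Step 4. [((x - 7) + 7) + 4 = 6] 4 comes off first (subtract 4). So sub: (x - 7) + 7 = 2.
Step 5. [(x - 7) + 7 = 2] 7 comes off first (subtract 7), so sub: x - 7 = -5.
Step 6. [x - 7 = -5] add 7: x sits inside (… - 7), so sub: x = 2.

Answer: x ∈ {2}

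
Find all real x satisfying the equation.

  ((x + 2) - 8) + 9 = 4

Step 1. [((x + 2) - 8) + 9 = 4] peel the +9: subtract 9 from each side, so sub: (x + 2) - 8 = -5.
Step 2. [(x + 2) - 8 = -5] add 8: x sits inside (… - 8) ⇒ sub: x + 2 = 3.
Step 3. [x + 2 = 3] the outer +2 inverts by subtracting 2. So sub: x = 1.

Answer: x ∈ {1}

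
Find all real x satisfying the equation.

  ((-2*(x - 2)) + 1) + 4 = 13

Step 1. [((-2*(x - 2)) + 1) + 4 = 13] the outer +4 inverts by subtracting 4, so sub: (-2*(x - 2)) + 1 = 9.
Step 2. [(-2*(x - 2)) + 1 = 9] the outer +1 inverts by subtracting 1. So sub: -2*(x - 2) = 8.
Step 3. [-2*(x - 2) = 8] -2·(inner) — divide through by -2 ⇒ div: x - 2 = -4.
Step 4. [x - 2 = -4] -2 is outermost — add 2 both sides ⇒ sub: x = -2.

Answer: x ∈ {-2}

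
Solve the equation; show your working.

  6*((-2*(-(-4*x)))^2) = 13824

Step 1. [6*((-2*(-(-4*x)))^2) = 13824] leading coefficient 6: divide by 6 ⇒ div: (-2*(-(-4*x)))^2 = 2304.
Step 2. [(-2*(-(-4*x)))^2 = 2304] 2304 ≥ 0, LHS is (·)² — take ±√ ⇒ sqrt: -2*(-(-4*x)) = 48 or -48.
Step 3. [-2*(-(-4*x)) = 48 or -48] divide by the outer -2 ⇒ div: -(-4*x) = -24 or 24.
Step 4. [-(-4*x) = -24 or 24] LHS negated; negate both sides. So neg: -4*x = 24 or -24.
Step 5. [-4*x = 24 or -24] divide by the outer -4 ⇒ div: x = -6 or 6.

Answer: x ∈ {-6, 6}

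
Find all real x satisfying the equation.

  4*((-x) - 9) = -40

Step 1. [4*((-x) - 9) = -40] 4·(inner) — divide through by 4 ⇒ div: (-x) - 9 = -10.
Step 2. [(-x) - 9 = -10] the outer -9 inverts by adding 9 ⇒ sub: -x = -1.
Step 3. [-x = -1] flip signs both sides, so neg: x = 1.

Answer: x ∈ {1}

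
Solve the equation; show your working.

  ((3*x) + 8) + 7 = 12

Step 1. [((3*x) + 8) + 7 = 12] peel the +7: subtract 7 from each side, so sub: (3*x) + 8 = 5.
Step 2. [(3*x) + 8 = 5] the outer +8 inverts by subtracting 8 ⇒ sub: 3*x = -3.
Step 3. [3*x = -3] 3·(inner) — divide through by 3. So div: x = -1.

Answer: x ∈ {-1}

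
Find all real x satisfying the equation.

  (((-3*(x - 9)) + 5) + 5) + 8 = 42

Step 1. [(((-3*(x - 9)) + 5) + 5) + 8 = 42] subtract 8: x sits inside (… + 8) ⇒ sub: ((-3*(x - 9)) + 5) + 5 = 34.
Step 2. [((-3*(x - 9)) + 5) + 5 = 34] subtract 5: x sits inside (… + 5) ⇒ sub: (-3*(x - 9)) + 5 = 29.
Step 3. [(-3*(x - 9)) + 5 = 29] 5 comes off first (subtract 5) ⇒ sub: -3*(x - 9) = 24.
Step 4. [-3*(x - 9) = 24] divide by the outer -3 ⇒ div: x - 9 = -8.
Step 5. [x - 9 = -8] the outer -9 inverts by adding 9. So sub: x = 1.

Answer: x ∈ {1}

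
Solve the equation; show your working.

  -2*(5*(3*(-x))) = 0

Step 1. [-2*(5*(3*(-x))) = 0] -2·(inner) — divide through by -2. So div: 5*(3*(-x)) = 0.
Step 2. [5*(3*(-x)) = 0] divide by the outer 5, so div: 3*(-x) = 0.
Step 3. [3*(-x) = 0] 3·(inner) — divide through by 3. So div: -x = 0.
Step 4. [-x = 0] leading − — multiply by −1. So neg: x = 0.

Answer: x ∈ {0}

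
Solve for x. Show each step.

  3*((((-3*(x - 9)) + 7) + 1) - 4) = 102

Step 1. [3*((((-3*(x - 9)) + 7) + 1) - 4) = 102] leading coefficient 3: divide by 3. So div: (((-3*(x - 9)) + 7) + 1) - 4 = 34.
Step 2. [(((-3*(x - 9)) + 7) + 1) - 4 = 34] -4 is outermost — add 4 both sides, so sub: ((-3*(x - 9)) + 7) + 1 = 38.
Step 3. [((-3*(x - 9)) + 7) + 1 = 38] 1 comes off first (subtract 1). So sub: (-3*(x - 9)) + 7 = 37.
Step 4. [(-3*(x - 9)) + 7 = 37] subtract 7: x sits inside (… + 7). So sub: -3*(x - 9) = 30.
Step 5. [-3*(x - 9) = 30] divide by the outer -3, so div: x - 9 = -10.
Step 6. [x - 9 = -10] peel the -9: add 9 from each side. So sub: x = -1.

Answer: x ∈ {-1}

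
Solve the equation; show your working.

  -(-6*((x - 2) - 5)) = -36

Step 1. [-(-6*((x - 2) - 5)) = -36] flip signs both sides. So neg: -6*((x - 2) - 5) = 36.
Step 2. [-6*((x - 2) - 5) = 36] -6 out front; divide by -6, so div: (x - 2) - 5 = -6.
Step 3. [(x - 2) - 5 = -6] add 5: x sits inside (… - 5), so sub: x - 2 = -1.
Step 4. [x - 2 = -1] the outer -2 inverts by adding 2 ⇒ sub: x = 1.

Answer: x ∈ {1}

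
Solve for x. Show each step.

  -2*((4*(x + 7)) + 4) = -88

Step 1. [-2*((4*(x + 7)) + 4) = -88] LHS = -2·(…); ÷-2 both sides ⇒ div: (4*(x + 7)) + 4 = 44.
Step 2. [(4*(x + 7)) + 4 = 44] +4 is outermost — subtract 4 both sides. So sub: 4*(x + 7) = 40.
Step 3. [4*(x + 7) = 40] leading coefficient 4: divide by 4. So div: x + 7 = 10.
Step 4. [x + 7 = 10] subtract 7: x sits inside (… + 7). So sub: x = 3.

Answer: x ∈ {3}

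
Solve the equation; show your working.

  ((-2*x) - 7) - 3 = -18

Step 1. [((-2*x) - 7) - 3 = -18] peel the -3: add 3 from each side ⇒ sub: (-2*x) - 7 = -15.
Step 2. [(-2*x) - 7 = -15] peel the -7: add 7 from each side, so sub: -2*x = -8.
Step 3. [-2*x = -8] divide by the outer -2. So div: x = 4.

Answer: x ∈ {4}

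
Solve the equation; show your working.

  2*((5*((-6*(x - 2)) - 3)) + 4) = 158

Step 1. [2*((5*((-6*(x - 2)) - 3)) + 4) = 158] leading coefficient 2: divide by 2, so div: (5*((-6*(x - 2)) - 3)) + 4 = 79.
Step 2. [(5*((-6*(x - 2)) - 3)) + 4 = 79] the outer +4 inverts by subtracting 4, so sub: 5*((-6*(x - 2)) - 3) = 75.
Step 3. [5*((-6*(x - 2)) - 3) = 75] divide by the outer 5, so div: (-6*(x - 2)) - 3 = 15.
Step 4. [(-6*(x - 2)) - 3 = 15] peel the -3: add 3 from each side ⇒ sub: -6*(x - 2) = 18.
Step 5. [-6*(x - 2) = 18] divide by the outer -6. So div: x - 2 = -3.
Step 6. [x - 2 = -3] the outer -2 inverts by adding 2 ⇒ sub: x = -1.

Answer: x ∈ {-1}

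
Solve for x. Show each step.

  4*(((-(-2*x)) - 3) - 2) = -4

Step 1. [4*(((-(-2*x)) - 3) - 2) = -4] leading coefficient 4: divide by 4 ⇒ div: ((-(-2*x)) - 3) - 2 = -1.
Step 2. [((-(-2*x)) - 3) - 2 = -1] 2 comes off first (add 2), so sub: (-(-2*x)) - 3 = 1.
Step 3. [(-(-2*x)) - 3 = 1] add 3: x sits inside (… - 3). So sub: -(-2*x) = 4.
Step 4. [-(-2*x) = 4] flip signs both sides ⇒ neg: -2*x = -4.
Step 5. [-2*x = -4] leading coefficient -2: divide by -2. So div: x = 2.

Answer: x ∈ {2}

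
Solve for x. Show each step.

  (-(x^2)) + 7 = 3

Step 1. [(-(x^2)) + 7 = 3] +7 is outermost — subtract 7 both sides. So sub: -(x^2) = -4.
Step 2. [-(x^2) = -4] LHS negated; negate both sides, so neg: x^2 = 4.
Step 3. [x^2 = 4] √ both sides: 4 ≥ 0 gives two branches. So sqrt: x = 2 or -2.

Answer: x ∈ {-2, 2}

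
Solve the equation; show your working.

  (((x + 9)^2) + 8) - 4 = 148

Step 1. [(((x + 9)^2) + 8) - 4 = 148] 4 comes off first (add 4), so sub: ((x + 9)^2) + 8 = 152.
Step 2. [((x + 9)^2) + 8 = 152] peel the +8: subtract 8 from each side ⇒ sub: (x + 9)^2 = 144.
Step 3. [(x + 9)^2 = 144] √ both sides: 144 ≥ 0 gives two branches, so sqrt: x + 9 = 12 or -12.
Step 4. [x + 9 = 12 or -12] the outer +9 inverts by subtracting 9, so sub: x = 3 or -21.

Answer: x ∈ {-21, 3}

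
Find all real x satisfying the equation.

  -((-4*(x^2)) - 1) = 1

Step 1. [-((-4*(x^2)) - 1) = 1] flip signs both sides, so neg: (-4*(x^2)) - 1 = -1.
Step 2. [(-4*(x^2)) - 1 = -1] the outer -1 inverts by adding 1, so sub: -4*(x^2) = 0.
Step 3. [-4*(x^2) = 0] divide by the outer -4. So div: x^2 = 0.
Step 4. [x^2 = 0] LHS squared, RHS 0 ≥ 0: apply √ (±). So sqrt: x = 0.

Answer: x ∈ {0}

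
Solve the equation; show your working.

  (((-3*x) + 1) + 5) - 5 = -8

Step 1. [(((-3*x) + 1) + 5) - 5 = -8] the outer -5 inverts by adding 5 ⇒ sub: ((-3*x) + 1) + 5 = -3.
Step 2. [((-3*x) + 1) + 5 = -3] +5 is outermost — subtract 5 both sides, so sub: (-3*x) + 1 = -8.
Step 3. [(-3*x) + 1 = -8] +1 is outermost — subtract 1 both sides. So sub: -3*x = -9.
Step 4. [-3*x = -9] divide by the outer -3 ⇒ div: x = 3.

Answer: x ∈ {3}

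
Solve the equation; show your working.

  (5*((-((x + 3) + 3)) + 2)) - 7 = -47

Step 1. [(5*((-((x + 3) + 3)) + 2)) - 7 = -47] add 7: x sits inside (… - 7). So sub: 5*((-((x + 3) + 3)) + 2) = -40.
Step 2. [5*((-((x + 3) + 3)) + 2) = -40] leading coefficient 5: divide by 5, so div: (-((x + 3) + 3)) + 2 = -8.
Step 3. [(-((x + 3) + 3)) + 2 = -8] the outer +2 inverts by subtracting 2. So sub: -((x + 3) + 3) = -10.
Step 4. [-((x + 3) + 3) = -10] LHS negated; negate both sides, so neg: (x + 3) + 3 = 10.
Step 5. [(x + 3) + 3 = 10] subtract 3: x sits inside (… + 3), so sub: x + 3 = 7.
Step 6. [x + 3 = 7] +3 is outermost — subtract 3 both sides ⇒ sub: x = 4.

Answer: x ∈ {4}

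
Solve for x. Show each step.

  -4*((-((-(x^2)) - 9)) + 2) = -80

Step 1. [-4*((-((-(x^2)) - 9)) + 2) = -80] -4·(inner) — divide through by -4, so div: (-((-(x^2)) - 9)) + 2 = 20.
Step 2. [(-((-(x^2)) - 9)) + 2 = 20] peel the +2: subtract 2 from each side, so sub: -((-(x^2)) - 9) = 18.
Step 3. [-((-(x^2)) - 9) = 18] leading − — multiply by −1, so neg: (-(x^2)) - 9 = -18.
Step 4. [(-(x^2)) - 9 = -18] peel the -9: add 9 from each side, so sub: -(x^2) = -9.
Step 5. [-(x^2) = -9] flip signs both sides ⇒ neg: x^2 = 9.
Step 6. [x^2 = 9] LHS squared, RHS 9 ≥ 0: apply √ (±), so sqrt: x = 3 or -3.

Answer: x ∈ {-3, 3}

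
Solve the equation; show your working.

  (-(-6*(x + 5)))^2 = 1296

Step 1. [(-(-6*(x + 5)))^2 = 1296] 1296 ≥ 0, LHS is (·)² — take ±√. So sqrt: -(-6*(x + 5)) = 36 or -36.
Step 2. [-(-6*(x + 5)) = 36 or -36] flip signs both sides. So neg: -6*(x + 5) = -36 or 36.
Step 3. [-6*(x + 5) = -36 or 36] LHS = -6·(…); ÷-6 both sides, so div: x + 5 = 6 or -6.
Step 4. [x + 5 = 6 or -6] +5 is outermost — subtract 5 both sides. So sub: x = 1 or -11.

Answer: x ∈ {-11, 1}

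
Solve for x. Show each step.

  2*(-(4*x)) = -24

Step 1. [2*(-(4*x)) = -24] 2 out front; divide by 2 ⇒ div: -(4*x) = -12.
Step 2. [-(4*x) = -12] LHS negated; negate both sides ⇒ neg: 4*x = 12.
Step 3. [4*x = 12] 4 out front; divide by 4, so div: x = 3.

Answer: x ∈ {3}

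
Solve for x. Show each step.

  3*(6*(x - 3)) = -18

Step 1. [3*(6*(x - 3)) = -18] divide by the outer 3 ⇒ div: 6*(x - 3) = -6.
Step 2. [6*(x - 3) = -6] LHS = 6·(…); ÷6 both sides. So div: x - 3 = -1.
Step 3. [x - 3 = -1] -3 is outermost — add 3 both sides. So sub: x = 2.

Answer: x ∈ {2}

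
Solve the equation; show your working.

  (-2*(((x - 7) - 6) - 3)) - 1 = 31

Step 1. [(-2*(((x - 7) - 6) - 3)) - 1 = 31] -1 is outermost — add 1 both sides. So sub: -2*(((x - 7) - 6) - 3) = 32.
Step 2. [-2*(((x - 7) - 6) - 3) = 32] -2 out front; divide by -2. So div: ((x - 7) - 6) - 3 = -16.
Step 3. [((x - 7) - 6) - 3 = -16] add 3: x sits inside (… - 3) ⇒ sub: (x - 7) - 6 = -13.
Step 4. [(x - 7) - 6 = -13] 6 comes off first (add 6). So sub: x - 7 = -7.
Step 5. [x - 7 = -7] add 7: x sits inside (… - 7) ⇒ sub: x = 0.

Answer: x ∈ {0}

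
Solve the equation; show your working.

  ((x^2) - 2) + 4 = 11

Step 1. [((x^2) - 2) + 4 = 11] subtract 4: x sits inside (… + 4), so sub: (x^2) - 2 = 7.
Step 2. [(x^2) - 2 = 7] the outer -2 inverts by adding 2 ⇒ sub: x^2 = 9.
Step 3. [x^2 = 9] LHS squared, RHS 9 ≥ 0: apply √ (±). So sqrt: x = 3 or -3.

Answer: x ∈ {-3, 3}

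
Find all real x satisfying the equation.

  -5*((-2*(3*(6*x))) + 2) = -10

Step 1. [-5*((-2*(3*(6*x))) + 2) = -10] divide by the outer -5, so div: (-2*(3*(6*x))) + 2 = 2.
Step 2. [(-2*(3*(6*x))) + 2 = 2] peel the +2: subtract 2 from each side ⇒ sub: -2*(3*(6*x)) = 0.
Step 3. [-2*(3*(6*x)) = 0] -2·(inner) — divide through by -2, so div: 3*(6*x) = 0.
Step 4. [3*(6*x) = 0] 3·(inner) — divide through by 3 ⇒ div: 6*x = 0.
Step 5. [6*x = 0] divide by the outer 6. So div: x = 0.

Answer: x ∈ {0}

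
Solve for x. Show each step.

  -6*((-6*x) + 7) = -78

Step 1. [-6*((-6*x) + 7) = -78] -6·(inner) — divide through by -6, so div: (-6*x) + 7 = 13.
Step 2. [(-6*x) + 7 = 13] 7 comes off first (subtract 7), so sub: -6*x = 6.
Step 3. [-6*x = 6] leading coefficient -6: divide by -6, so div: x = -1.

Answer: x ∈ {-1}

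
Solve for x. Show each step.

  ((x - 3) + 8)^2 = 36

Step 1. [((x - 3) + 8)^2 = 36] LHS squared, RHS 36 ≥ 0: apply √ (±) ⇒ sqrt: (x - 3) + 8 = 6 or -6.
Step 2. [(x - 3) + 8 = 6 or -6] +8 is outermost — subtract 8 both sides ⇒ sub: x - 3 = -2 or -14.
Step 3. [x - 3 = -2 or -14] add 3: x sits inside (… - 3) ⇒ sub: x = 1 or -11.

Answer: x ∈ {-11, 1}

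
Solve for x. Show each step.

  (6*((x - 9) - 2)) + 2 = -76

Step 1. [(6*((x - 9) - 2)) + 2 = -76] subtract 2: x sits inside (… + 2). So sub: 6*((x - 9) - 2) = -78.
Step 2. [6*((x - 9) - 2) = -78] LHS = 6·(…); ÷6 both sides. So div: (x - 9) - 2 = -13.
Step 3. [(x - 9) - 2 = -13] -2 is outermost — add 2 both sides, so sub: x - 9 = -11.
Step 4. [x - 9 = -11] add 9: x sits inside (… - 9). So sub: x = -2.

Answer: x ∈ {-2}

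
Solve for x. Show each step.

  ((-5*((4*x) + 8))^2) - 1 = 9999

Step 1. [((-5*((4*x) + 8))^2) - 1 = 9999] add 1: x sits inside (… - 1). So sub: (-5*((4*x) + 8))^2 = 10000.
Step 2. [(-5*((4*x) + 8))^2 = 10000] √ both sides: 10000 ≥ 0 gives two branches, so sqrt: -5*((4*x) + 8) = 100 or -100.
Step 3. [-5*((4*x) + 8) = 100 or -100] -5·(inner) — divide through by -5, so div: (4*x) + 8 = -20 or 20.
Step 4. [(4*x) + 8 = -20 or 20] 8 comes off first (subtract 8) ⇒ sub: 4*x = -28 or 12.
Step 5. [4*x = -28 or 12] divide by the outer 4. So div: x = -7 or 3.

Answer: x ∈ {-7, 3}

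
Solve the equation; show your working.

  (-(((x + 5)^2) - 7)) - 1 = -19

Step 1. [(-(((x + 5)^2) - 7)) - 1 = -19] 1 comes off first (add 1), so sub: -(((x + 5)^2) - 7) = -18.
Step 2. [-(((x + 5)^2) - 7) = -18] LHS negated; negate both sides ⇒ neg: ((x + 5)^2) - 7 = 18.
Step 3. [((x + 5)^2) - 7 = 18] -7 is outermost — add 7 both sides ⇒ sub: (x + 5)^2 = 25.
Step 4. [(x + 5)^2 = 25] √ both sides: 25 ≥ 0 gives two branches. So sqrt: x + 5 = 5 or -5.
Step 5. [x + 5 = 5 or -5] peel the +5: subtract 5 from each side, so sub: x = 0 or -10.

Answer: x ∈ {-10, 0}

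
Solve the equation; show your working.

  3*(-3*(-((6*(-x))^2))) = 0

Step 1. [3*(-3*(-((6*(-x))^2))) = 0] 3 out front; divide by 3 ⇒ div: -3*(-((6*(-x))^2)) = 0.
Step 2. [-3*(-((6*(-x))^2)) = 0] -3·(inner) — divide through by -3, so div: -((6*(-x))^2) = 0.
Step 3. [-((6*(-x))^2) = 0] LHS negated; negate both sides. So neg: (6*(-x))^2 = 0.
Step 4. [(6*(-x))^2 = 0] √ both sides: 0 ≥ 0 gives two branches, so sqrt: 6*(-x) = 0.
Step 5. [6*(-x) = 0] 6 out front; divide by 6, so div: -x = 0.
Step 6. [-x = 0] leading − — multiply by −1. So neg: x = 0.

Answer: x ∈ {0}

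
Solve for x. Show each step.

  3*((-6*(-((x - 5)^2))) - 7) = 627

Step 1. [3*((-6*(-((x - 5)^2))) - 7) = 627] 3·(inner) — divide through by 3, so div: (-6*(-((x - 5)^2))) - 7 = 209.
Step 2. [(-6*(-((x - 5)^2))) - 7 = 209] the outer -7 inverts by adding 7. So sub: -6*(-((x - 5)^2)) = 216.
Step 3. [-6*(-((x - 5)^2)) = 216] leading coefficient -6: divide by -6, so div: -((x - 5)^2) = -36.
Step 4. [-((x - 5)^2) = -36] leading − — multiply by −1. So neg: (x - 5)^2 = 36.
Step 5. [(x - 5)^2 = 36] LHS squared, RHS 36 ≥ 0: apply √ (±) ⇒ sqrt: x - 5 = 6 or -6.
Step 6. [x - 5 = 6 or -6] 5 comes off first (add 5) ⇒ sub: x = 11 or -1.

Answer: x ∈ {-1, 11}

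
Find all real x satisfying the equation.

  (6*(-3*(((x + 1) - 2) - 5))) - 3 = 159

Step 1. [(6*(-3*(((x + 1) - 2) - 5))) - 3 = 159] -3 is outermost — add 3 both sides ⇒ sub: 6*(-3*(((x + 1) - 2) - 5)) = 162.
Step 2. [6*(-3*(((x + 1) - 2) - 5)) = 162] 6 out front; divide by 6, so div: -3*(((x + 1) - 2) - 5) = 27.
Step 3. [-3*(((x + 1) - 2) - 5) = 27] leading coefficient -3: divide by -3. So div: ((x + 1) - 2) - 5 = -9.
Step 4. [((x + 1) - 2) - 5 = -9] -5 is outermost — add 5 both sides. So sub: (x + 1) - 2 = -4.
Step 5. [(x + 1) - 2 = -4] peel the -2: add 2 from each side. So sub: x + 1 = -2.
Step 6. [x + 1 = -2] +1 is outermost — subtract 1 both sides. So sub: x = -3.

Answer: x ∈ {-3}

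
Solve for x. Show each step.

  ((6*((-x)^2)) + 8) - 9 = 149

Step 1. [((6*((-x)^2)) + 8) - 9 = 149] peel the -9: add 9 from each side ⇒ sub: (6*((-x)^2)) + 8 = 158.
Step 2. [(6*((-x)^2)) + 8 = 158] 8 comes off first (subtract 8) ⇒ sub: 6*((-x)^2) = 150.
Step 3. [6*((-x)^2) = 150] 6 out front; divide by 6. So div: (-x)^2 = 25.
Step 4. [(-x)^2 = 25] 25 ≥ 0, LHS is (·)² — take ±√, so sqrt: -x = 5 or -5.
Step 5. [-x = 5 or -5] leading − — multiply by −1 ⇒ neg: x = -5 or 5.

Answer: x ∈ {-5, 5}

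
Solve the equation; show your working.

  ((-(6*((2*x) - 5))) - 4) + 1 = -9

Step 1. [((-(6*((2*x) - 5))) - 4) + 1 = -9] 1 comes off first (subtract 1). So sub: (-(6*((2*x) - 5))) - 4 = -10.
Step 2. [(-(6*((2*x) - 5))) - 4 = -10] peel the -4: add 4 from each side, so sub: -(6*((2*x) - 5)) = -6.
Step 3. [-(6*((2*x) - 5)) = -6] leading − — multiply by −1. So neg: 6*((2*x) - 5) = 6.
Step 4. [6*((2*x) - 5) = 6] leading coefficient 6: divide by 6. So div: (2*x) - 5 = 1.
Step 5. [(2*x) - 5 = 1] add 5: x sits inside (… - 5) ⇒ sub: 2*x = 6.
Step 6. [2*x = 6] 2 out front; divide by 2. So div: x = 3.

Answer: x ∈ {3}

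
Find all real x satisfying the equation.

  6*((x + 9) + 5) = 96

Step 1. [6*((x + 9) + 5) = 96] LHS = 6·(…); ÷6 both sides. So div: (x + 9) + 5 = 16.
Step 2. [(x + 9) + 5 = 16] peel the +5: subtract 5 from each side ⇒ sub: x + 9 = 11.
Step 3. [x + 9 = 11] peel the +9: subtract 9 from each side ⇒ sub: x = 2.

Answer: x ∈ {2}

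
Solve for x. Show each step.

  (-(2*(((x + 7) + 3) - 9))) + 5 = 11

Step 1. [(-(2*(((x + 7) + 3) - 9))) + 5 = 11] +5 is outermost — subtract 5 both sides. So sub: -(2*(((x + 7) + 3) - 9)) = 6.
Step 2. [-(2*(((x + 7) + 3) - 9)) = 6] leading − — multiply by −1 ⇒ neg: 2*(((x + 7) + 3) - 9) = -6.
Step 3. [2*(((x + 7) + 3) - 9) = -6] divide by the outer 2 ⇒ div: ((x + 7) + 3) - 9 = -3.
Step 4. [((x + 7) + 3) - 9 = -3] the outer -9 inverts by adding 9, so sub: (x + 7) + 3 = 6.
Step 5. [(x + 7) + 3 = 6] peel the +3: subtract 3 from each side ⇒ sub: x + 7 = 3.
Step 6. [x + 7 = 3] +7 is outermost — subtract 7 both sides, so sub: x = -4.

Answer: x ∈ {-4}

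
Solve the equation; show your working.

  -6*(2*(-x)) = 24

Step 1. [-6*(2*(-x)) = 24] divide by the outer -6. So div: 2*(-x) = -4.
Step 2. [2*(-x) = -4] LHS = 2·(…); ÷2 both sides ⇒ div: -x = -2.
Step 3. [-x = -2] flip signs both sides. So neg: x = 2.

Answer: x ∈ {2}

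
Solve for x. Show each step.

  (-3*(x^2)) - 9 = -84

Step 1. [(-3*(x^2)) - 9 = -84] add 9: x sits inside (… - 9), so sub: -3*(x^2) = -75.
Step 2. [-3*(x^2) = -75] -3·(inner) — divide through by -3. So div: x^2 = 25.
Step 3. [x^2 = 25] √ both sides: 25 ≥ 0 gives two branches, so sqrt: x = 5 or -5.

Answer: x ∈ {-5, 5}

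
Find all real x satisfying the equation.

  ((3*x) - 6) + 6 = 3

Step 1. [((3*x) - 6) + 6 = 3] the outer +6 inverts by subtracting 6. So sub: (3*x) - 6 = -3.
Step 2. [(3*x) - 6 = -3] 3 | LHS and 3 | -3: pull 3 out. So factor: x - 2 = -1.
Step 3. [x - 2 = -1] the outer -2 inverts by adding 2. So sub: x = 1.

Answer: x ∈ {1}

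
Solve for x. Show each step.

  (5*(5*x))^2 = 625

Step 1. [(5*(5*x))^2 = 625] 625 ≥ 0, LHS is (·)² — take ±√, so sqrt: 5*(5*x) = 25 or -25.
Step 2. [5*(5*x) = 25 or -25] 5 out front; divide by 5. So div: 5*x = 5 or -5.
Step 3. [5*x = 5 or -5] divide by the outer 5, so div: x = 1 or -1.

Answer: x ∈ {-1, 1}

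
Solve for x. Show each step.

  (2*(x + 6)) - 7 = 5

Step 1. [(2*(x + 6)) - 7 = 5] the outer -7 inverts by adding 7. So sub: 2*(x + 6) = 12.
Step 2. [2*(x + 6) = 12] leading coefficient 2: divide by 2 ⇒ div: x + 6 = 6.
Step 3. [x + 6 = 6] subtract 6: x sits inside (… + 6). So sub: x = 0.

Answer: x ∈ {0}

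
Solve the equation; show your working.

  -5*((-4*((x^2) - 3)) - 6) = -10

Step 1. [-5*((-4*((x^2) - 3)) - 6) = -10] -5 out front; divide by -5, so div: (-4*((x^2) - 3)) - 6 = 2.
Step 2. [(-4*((x^2) - 3)) - 6 = 2] -6 is outermost — add 6 both sides ⇒ sub: -4*((x^2) - 3) = 8.
Step 3. [-4*((x^2) - 3) = 8] -4 out front; divide by -4 ⇒ div: (x^2) - 3 = -2.
Step 4. [(x^2) - 3 = -2] -3 is outermost — add 3 both sides, so sub: x^2 = 1.
Step 5. [x^2 = 1] √ both sides: 1 ≥ 0 gives two branches. So sqrt: x = 1 or -1.

Answer: x ∈ {-1, 1}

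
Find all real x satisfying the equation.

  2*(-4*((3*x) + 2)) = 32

Step 1. [2*(-4*((3*x) + 2)) = 32] leading coefficient 2: divide by 2, so div: -4*((3*x) + 2) = 16.
Step 2. [-4*((3*x) + 2) = 16] LHS = -4·(…); ÷-4 both sides ⇒ div: (3*x) + 2 = -4.
Step 3. [(3*x) + 2 = -4] +2 is outermost — subtract 2 both sides ⇒ sub: 3*x = -6.
Step 4. [3*x = -6] leading coefficient 3: divide by 3, so div: x = -2.

Answer: x ∈ {-2}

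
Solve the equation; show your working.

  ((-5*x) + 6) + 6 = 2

Step 1. [((-5*x) + 6) + 6 = 2] subtract 6: x sits inside (… + 6). So sub: (-5*x) + 6 = -4.
Step 2. [(-5*x) + 6 = -4] peel the +6: subtract 6 from each side, so sub: -5*x = -10.
Step 3. [-5*x = -10] -5 out front; divide by -5, so div: x = 2.

Answer: x ∈ {2}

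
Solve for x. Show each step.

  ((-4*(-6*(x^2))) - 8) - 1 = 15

Step 1. [((-4*(-6*(x^2))) - 8) - 1 = 15] the outer -1 inverts by adding 1, so sub: (-4*(-6*(x^2))) - 8 = 16.
Step 2. [(-4*(-6*(x^2))) - 8 = 16] common factor -4 (LHS and 16) — divide through ⇒ factor: (-6*(x^2)) + 2 = -4.
Step 3. [(-6*(x^2)) + 2 = -4] the outer +2 inverts by subtracting 2, so sub: -6*(x^2) = -6.
Step 4. [-6*(x^2) = -6] -6·(inner) — divide through by -6 ⇒ div: x^2 = 1.
Step 5. [x^2 = 1] √ both sides: 1 ≥ 0 gives two branches. So sqrt: x = 1 or -1.

Answer: x ∈ {-1, 1}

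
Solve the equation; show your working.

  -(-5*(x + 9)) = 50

Step 1. [-(-5*(x + 9)) = 50] LHS negated; negate both sides ⇒ neg: -5*(x + 9) = -50.
Step 2. [-5*(x + 9) = -50] leading coefficient -5: divide by -5 ⇒ div: x + 9 = 10.
Step 3. [x + 9 = 10] the outer +9 inverts by subtracting 9, so sub: x = 1.

Answer: x ∈ {1}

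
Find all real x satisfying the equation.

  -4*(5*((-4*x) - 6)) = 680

Step 1. [-4*(5*((-4*x) - 6)) = 680] LHS = -4·(…); ÷-4 both sides. So div: 5*((-4*x) - 6) = -170.
Step 2. [5*((-4*x) - 6) = -170] 5 out front; divide by 5, so div: (-4*x) - 6 = -34.
Step 3. [(-4*x) - 6 = -34] -6 is outermost — add 6 both sides, so sub: -4*x = -28.
Step 4. [-4*x = -28] -4·(inner) — divide through by -4, so div: x = 7.

Answer: x ∈ {7}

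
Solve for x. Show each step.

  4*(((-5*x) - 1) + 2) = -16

Step 1. [4*(((-5*x) - 1) + 2) = -16] leading coefficient 4: divide by 4, so div: ((-5*x) - 1) + 2 = -4.
Step 2. [((-5*x) - 1) + 2 = -4] the outer +2 inverts by subtracting 2, so sub: (-5*x) - 1 = -6.
Step 3. [(-5*x) - 1 = -6] peel the -1: add 1 from each side ⇒ sub: -5*x = -5.
Step 4. [-5*x = -5] -5·(inner) — divide through by -5, so div: x = 1.

Answer: x ∈ {1}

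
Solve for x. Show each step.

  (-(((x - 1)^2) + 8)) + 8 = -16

Step 1. [(-(((x - 1)^2) + 8)) + 8 = -16] subtract 8: x sits inside (… + 8). So sub: -(((x - 1)^2) + 8) = -24.
Step 2. [-(((x - 1)^2) + 8) = -24] leading − — multiply by −1. So neg: ((x - 1)^2) + 8 = 24.
Step 3. [((x - 1)^2) + 8 = 24] subtract 8: x sits inside (… + 8) ⇒ sub: (x - 1)^2 = 16.
Step 4. [(x - 1)^2 = 16] LHS squared, RHS 16 ≥ 0: apply √ (±) ⇒ sqrt: x - 1 = 4 or -4.
Step 5. [x - 1 = 4 or -4] 1 comes off first (add 1). So sub: x = 5 or -3.

Answer: x ∈ {-3, 5}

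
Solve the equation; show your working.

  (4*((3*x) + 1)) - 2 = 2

Step 1. [(4*((3*x) + 1)) - 2 = 2] -2 is outermost — add 2 both sides. So sub: 4*((3*x) + 1) = 4.
Step 2. [4*((3*x) + 1) = 4] divide by the outer 4. So div: (3*x) + 1 = 1.
Step 3. [(3*x) + 1 = 1] +1 is outermost — subtract 1 both sides. So sub: 3*x = 0.
Step 4. [3*x = 0] 3 out front; divide by 3. So div: x = 0.

Answer: x ∈ {0}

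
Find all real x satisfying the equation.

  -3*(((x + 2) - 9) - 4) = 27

Step 1. [-3*(((x + 2) - 9) - 4) = 27] -3·(inner) — divide through by -3. So div: ((x + 2) - 9) - 4 = -9.
Step 2. [((x + 2) - 9) - 4 = -9] 4 comes off first (add 4). So sub: (x + 2) - 9 = -5.
Step 3. [(x + 2) - 9 = -5] peel the -9: add 9 from each side. So sub: x + 2 = 4.
Step 4. [x + 2 = 4] +2 is outermost — subtract 2 both sides ⇒ sub: x = 2.

Answer: x ∈ {2}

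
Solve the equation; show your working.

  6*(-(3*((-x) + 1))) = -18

Step 1. [6*(-(3*((-x) + 1))) = -18] 6·(inner) — divide through by 6 ⇒ div: -(3*((-x) + 1)) = -3.
Step 2. [-(3*((-x) + 1)) = -3] leading − — multiply by −1. So neg: 3*((-x) + 1) = 3.
Step 3. [3*((-x) + 1) = 3] 3 out front; divide by 3 ⇒ div: (-x) + 1 = 1.
Step 4. [(-x) + 1 = 1] peel the +1: subtract 1 from each side. So sub: -x = 0.
Step 5. [-x = 0] leading − — multiply by −1, so neg: x = 0.

Answer: x ∈ {0}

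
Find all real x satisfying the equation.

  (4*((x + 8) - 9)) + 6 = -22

Step 1. [(4*((x + 8) - 9)) + 6 = -22] peel the +6: subtract 6 from each side, so sub: 4*((x + 8) - 9) = -28.
Step 2. [4*((x + 8) - 9) = -28] 4·(inner) — divide through by 4, so div: (x + 8) - 9 = -7.
Step 3. [(x + 8) - 9 = -7] the outer -9 inverts by adding 9, so sub: x + 8 = 2.
Step 4. [x + 8 = 2] +8 is outermost — subtract 8 both sides, so sub: x = -6.

Answer: x ∈ {-6}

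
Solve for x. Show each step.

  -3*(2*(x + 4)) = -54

Step 1. [-3*(2*(x + 4)) = -54] -3·(inner) — divide through by -3, so div: 2*(x + 4) = 18.
Step 2. [2*(x + 4) = 18] leading coefficient 2: divide by 2. So div: x + 4 = 9.
Step 3. [x + 4 = 9] the outer +4 inverts by subtracting 4 ⇒ sub: x = 5.

Answer: x ∈ {5}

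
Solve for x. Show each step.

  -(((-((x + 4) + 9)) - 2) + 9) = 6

Step 1. [-(((-((x + 4) + 9)) - 2) + 9) = 6] LHS negated; negate both sides, so neg: ((-((x + 4) + 9)) - 2) + 9 = -6.
Step 2. [((-((x + 4) + 9)) - 2) + 9 = -6] subtract 9: x sits inside (… + 9). So sub: (-((x + 4) + 9)) - 2 = -15.
Step 3. [(-((x + 4) + 9)) - 2 = -15] add 2: x sits inside (… - 2). So sub: -((x + 4) + 9) = -13.
Step 4. [-((x + 4) + 9) = -13] LHS negated; negate both sides, so neg: (x + 4) + 9 = 13.
Step 5. [(x + 4) + 9 = 13] subtract 9: x sits inside (… + 9). So sub: x + 4 = 4.
Step 6. [x + 4 = 4] 4 comes off first (subtract 4), so sub: x = 0.

Answer: x ∈ {0}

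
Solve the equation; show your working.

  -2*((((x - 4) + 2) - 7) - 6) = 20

Step 1. [-2*((((x - 4) + 2) - 7) - 6) = 20] -2·(inner) — divide through by -2. So div: (((x - 4) + 2) - 7) - 6 = -10.
Step 2. [(((x - 4) + 2) - 7) - 6 = -10] peel the -6: add 6 from each side, so sub: ((x - 4) + 2) - 7 = -4.
Step 3. [((x - 4) + 2) - 7 = -4] add 7: x sits inside (… - 7), so sub: (x - 4) + 2 = 3.
Step 4. [(x - 4) + 2 = 3] 2 comes off first (subtract 2), so sub: x - 4 = 1.
Step 5. [x - 4 = 1] -4 is outermost — add 4 both sides. So sub: x = 5.

Answer: x ∈ {5}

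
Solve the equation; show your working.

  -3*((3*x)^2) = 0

Step 1. [-3*((3*x)^2) = 0] leading coefficient -3: divide by -3, so div: (3*x)^2 = 0.
Step 2. [(3*x)^2 = 0] √ both sides: 0 ≥ 0 gives two branches ⇒ sqrt: 3*x = 0.
Step 3. [3*x = 0] 3 out front; divide by 3 ⇒ div: x = 0.

Answer: x ∈ {0}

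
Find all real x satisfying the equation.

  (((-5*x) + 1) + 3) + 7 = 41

Step 1. [(((-5*x) + 1) + 3) + 7 = 41] 7 comes off first (subtract 7) ⇒ sub: ((-5*x) + 1) + 3 = 34.
Step 2. [((-5*x) + 1) + 3 = 34] +3 is outermost — subtract 3 both sides. So sub: (-5*x) + 1 = 31.
Step 3. [(-5*x) + 1 = 31] 1 comes off first (subtract 1). So sub: -5*x = 30.
Step 4. [-5*x = 30] -5·(inner) — divide through by -5. So div: x = -6.

Answer: x ∈ {-6}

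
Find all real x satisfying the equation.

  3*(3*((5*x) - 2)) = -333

Step 1. [3*(3*((5*x) - 2)) = -333] leading coefficient 3: divide by 3, so div: 3*((5*x) - 2) = -111.
Step 2. [3*((5*x) - 2) = -111] divide by the outer 3, so div: (5*x) - 2 = -37.
Step 3. [(5*x) - 2 = -37] -2 is outermost — add 2 both sides. So sub: 5*x = -35.
Step 4. [5*x = -35] divide by the outer 5. So div: x = -7.

Answer: x ∈ {-7}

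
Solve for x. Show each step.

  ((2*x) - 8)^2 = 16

Step 1. [((2*x) - 8)^2 = 16] √ both sides: 16 ≥ 0 gives two branches. So sqrt: (2*x) - 8 = 4 or -4.
Step 2. [(2*x) - 8 = 4 or -4] the outer -8 inverts by adding 8, so sub: 2*x = 12 or 4.
Step 3. [2*x = 12 or 4] leading coefficient 2: divide by 2. So div: x = 6 or 2.

Answer: x ∈ {2, 6}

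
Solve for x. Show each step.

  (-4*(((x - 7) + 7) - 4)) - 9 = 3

Step 1. [(-4*(((x - 7) + 7) - 4)) - 9 = 3] add 9: x sits inside (… - 9), so sub: -4*(((x - 7) + 7) - 4) = 12.
Step 2. [-4*(((x - 7) + 7) - 4) = 12] -4 out front; divide by -4. So div: ((x - 7) + 7) - 4 = -3.
Step 3. [((x - 7) + 7) - 4 = -3] -4 is outermost — add 4 both sides. So sub: (x - 7) + 7 = 1.
Step 4. [(x - 7) + 7 = 1] the outer +7 inverts by subtracting 7, so sub: x - 7 = -6.
Step 5. [x - 7 = -6] add 7: x sits inside (… - 7), so sub: x = 1.

Answer: x ∈ {1}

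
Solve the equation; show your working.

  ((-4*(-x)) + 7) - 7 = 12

Step 1. [((-4*(-x)) + 7) - 7 = 12] the outer -7 inverts by adding 7 ⇒ sub: (-4*(-x)) + 7 = 19.
Step 2. [(-4*(-x)) + 7 = 19] subtract 7: x sits inside (… + 7), so sub: -4*(-x) = 12.
Step 3. [-4*(-x) = 12] divide by the outer -4 ⇒ div: -x = -3.
Step 4. [-x = -3] leading − — multiply by −1 ⇒ neg: x = 3.

Answer: x ∈ {3}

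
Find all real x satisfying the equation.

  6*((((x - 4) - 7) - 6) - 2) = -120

Step 1. [6*((((x - 4) - 7) - 6) - 2) = -120] 6 out front; divide by 6, so div: (((x - 4) - 7) - 6) - 2 = -20.
Step 2. [(((x - 4) - 7) - 6) - 2 = -20] -2 is outermost — add 2 both sides ⇒ sub: ((x - 4) - 7) - 6 = -18.
Step 3. [((x - 4) - 7) - 6 = -18] -6 is outermost — add 6 both sides, so sub: (x - 4) - 7 = -12.
Step 4. [(x - 4) - 7 = -12] 7 comes off first (add 7) ⇒ sub: x - 4 = -5.
Step 5. [x - 4 = -5] the outer -4 inverts by adding 4 ⇒ sub: x = -1.

Answer: x ∈ {-1}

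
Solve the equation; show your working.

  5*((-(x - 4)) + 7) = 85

Step 1. [5*((-(x - 4)) + 7) = 85] leading coefficient 5: divide by 5. So div: (-(x - 4)) + 7 = 17.
Step 2. [(-(x - 4)) + 7 = 17] 7 comes off first (subtract 7) ⇒ sub: -(x - 4) = 10.
Step 3. [-(x - 4) = 10] LHS negated; negate both sides. So neg: x - 4 = -10.
Step 4. [x - 4 = -10] 4 comes off first (add 4). So sub: x = -6.

Answer: x ∈ {-6}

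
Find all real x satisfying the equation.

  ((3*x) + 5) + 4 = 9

Step 1. [((3*x) + 5) + 4 = 9] 4 comes off first (subtract 4) ⇒ sub: (3*x) + 5 = 5.
Step 2. [(3*x) + 5 = 5] 5 comes off first (subtract 5). So sub: 3*x = 0.
Step 3. [3*x = 0] 3 out front; divide by 3 ⇒ div: x = 0.

Answer: x ∈ {0}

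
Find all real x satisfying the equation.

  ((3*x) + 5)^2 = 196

Step 1. [((3*x) + 5)^2 = 196] LHS squared, RHS 196 ≥ 0: apply √ (±) ⇒ sqrt: (3*x) + 5 = 14 or -14.
Step 2. [(3*x) + 5 = 14 or -14] subtract 5: x sits inside (… + 5) ⇒ sub: 3*x = 9 or -19.
Step 3. [3*x = 9 or -19] LHS = 3·(…); ÷3 both sides. So div: x = 3 or -19/3.

Answer: x ∈ {-19/3, 3}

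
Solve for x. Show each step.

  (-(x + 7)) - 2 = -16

Step 1. [(-(x + 7)) - 2 = -16] add 2: x sits inside (… - 2), so sub: -(x + 7) = -14.
Step 2. [-(x + 7) = -14] LHS negated; negate both sides, so neg: x + 7 = 14.
Step 3. [x + 7 = 14] +7 is outermost — subtract 7 both sides ⇒ sub: x = 7.

Answer: x ∈ {7}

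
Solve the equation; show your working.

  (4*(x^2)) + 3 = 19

Step 1. [(4*(x^2)) + 3 = 19] the outer +3 inverts by subtracting 3. So sub: 4*(x^2) = 16.
Step 2. [4*(x^2) = 16] leading coefficient 4: divide by 4. So div: x^2 = 4.
Step 3. [x^2 = 4] √ both sides: 4 ≥ 0 gives two branches, so sqrt: x = 2 or -2.

Answer: x ∈ {-2, 2}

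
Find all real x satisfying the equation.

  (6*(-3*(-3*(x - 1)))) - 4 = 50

Step 1. [(6*(-3*(-3*(x - 1)))) - 4 = 50] add 4: x sits inside (… - 4), so sub: 6*(-3*(-3*(x - 1))) = 54.
Step 2. [6*(-3*(-3*(x - 1))) = 54] leading coefficient 6: divide by 6. So div: -3*(-3*(x - 1)) = 9.
Step 3. [-3*(-3*(x - 1)) = 9] -3 out front; divide by -3 ⇒ div: -3*(x - 1) = -3.
Step 4. [-3*(x - 1) = -3] -3 out front; divide by -3. So div: x - 1 = 1.
Step 5. [x - 1 = 1] 1 comes off first (add 1), so sub: x = 2.

Answer: x ∈ {2}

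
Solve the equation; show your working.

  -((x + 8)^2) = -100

Step 1. [-((x + 8)^2) = -100] LHS negated; negate both sides ⇒ neg: (x + 8)^2 = 100.
Step 2. [(x + 8)^2 = 100] 100 ≥ 0, LHS is (·)² — take ±√. So sqrt: x + 8 = 10 or -10.
Step 3. [x + 8 = 10 or -10] +8 is outermost — subtract 8 both sides. So sub: x = 2 or -18.

Answer: x ∈ {-18, 2}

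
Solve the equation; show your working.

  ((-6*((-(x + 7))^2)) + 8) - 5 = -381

Step 1. [((-6*((-(x + 7))^2)) + 8) - 5 = -381] peel the -5: add 5 from each side ⇒ sub: (-6*((-(x + 7))^2)) + 8 = -376.
Step 2. [(-6*((-(x + 7))^2)) + 8 = -376] the outer +8 inverts by subtracting 8, so sub: -6*((-(x + 7))^2) = -384.
Step 3. [-6*((-(x + 7))^2) = -384] LHS = -6·(…); ÷-6 both sides, so div: (-(x + 7))^2 = 64.
Step 4. [(-(x + 7))^2 = 64] 64 ≥ 0, LHS is (·)² — take ±√ ⇒ sqrt: -(x + 7) = 8 or -8.
Step 5. [-(x + 7) = 8 or -8] flip signs both sides, so neg: x + 7 = -8 or 8.
Step 6. [x + 7 = -8 or 8] 7 comes off first (subtract 7), so sub: x = -15 or 1.

Answer: x ∈ {-15, 1}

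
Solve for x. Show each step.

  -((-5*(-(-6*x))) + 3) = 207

Step 1. [-((-5*(-(-6*x))) + 3) = 207] flip signs both sides, so neg: (-5*(-(-6*x))) + 3 = -207.
Step 2. [(-5*(-(-6*x))) + 3 = -207] +3 is outermost — subtract 3 both sides ⇒ sub: -5*(-(-6*x)) = -210.
Step 3. [-5*(-(-6*x)) = -210] leading coefficient -5: divide by -5 ⇒ div: -(-6*x) = 42.
Step 4. [-(-6*x) = 42] leading − — multiply by −1 ⇒ neg: -6*x = -42.
Step 5. [-6*x = -42] -6·(inner) — divide through by -6, so div: x = 7.

Answer: x ∈ {7}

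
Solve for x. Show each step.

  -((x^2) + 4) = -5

Step 1. [-((x^2) + 4) = -5] flip signs both sides ⇒ neg: (x^2) + 4 = 5.
Step 2. [(x^2) + 4 = 5] the outer +4 inverts by subtracting 4, so sub: x^2 = 1.
Step 3. [x^2 = 1] √ both sides: 1 ≥ 0 gives two branches. So sqrt: x = 1 or -1.

Answer: x ∈ {-1, 1}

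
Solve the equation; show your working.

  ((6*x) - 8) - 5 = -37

Step 1. [((6*x) - 8) - 5 = -37] 5 comes off first (add 5) ⇒ sub: (6*x) - 8 = -32.
Step 2. [(6*x) - 8 = -32] 8 comes off first (add 8) ⇒ sub: 6*x = -24.
Step 3. [6*x = -24] divide by the outer 6, so div: x = -4.

Answer: x ∈ {-4}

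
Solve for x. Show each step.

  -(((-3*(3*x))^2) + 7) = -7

Step 1. [-(((-3*(3*x))^2) + 7) = -7] LHS negated; negate both sides. So neg: ((-3*(3*x))^2) + 7 = 7.
Step 2. [((-3*(3*x))^2) + 7 = 7] subtract 7: x sits inside (… + 7), so sub: (-3*(3*x))^2 = 0.
Step 3. [(-3*(3*x))^2 = 0] 0 ≥ 0, LHS is (·)² — take ±√, so sqrt: -3*(3*x) = 0.
Step 4. [-3*(3*x) = 0] -3 out front; divide by -3 ⇒ div: 3*x = 0.
Step 5. [3*x = 0] 3 out front; divide by 3, so div: x = 0.

Answer: x ∈ {0}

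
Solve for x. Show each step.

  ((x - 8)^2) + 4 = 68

Step 1. [((x - 8)^2) + 4 = 68] subtract 4: x sits inside (… + 4) ⇒ sub: (x - 8)^2 = 64.
Step 2. [(x - 8)^2 = 64] LHS squared, RHS 64 ≥ 0: apply √ (±), so sqrt: x - 8 = 8 or -8.
Step 3. [x - 8 = 8 or -8] the outer -8 inverts by adding 8, so sub: x = 16 or 0.

Answer: x ∈ {0, 16}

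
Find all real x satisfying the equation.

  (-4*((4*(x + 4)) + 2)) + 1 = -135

Step 1. [(-4*((4*(x + 4)) + 2)) + 1 = -135] peel the +1: subtract 1 from each side ⇒ sub: -4*((4*(x + 4)) + 2) = -136.
Step 2. [-4*((4*(x + 4)) + 2) = -136] leading coefficient -4: divide by -4. So div: (4*(x + 4)) + 2 = 34.
Step 3. [(4*(x + 4)) + 2 = 34] the outer +2 inverts by subtracting 2. So sub: 4*(x + 4) = 32.
Step 4. [4*(x + 4) = 32] divide by the outer 4 ⇒ div: x + 4 = 8.
Step 5. [x + 4 = 8] peel the +4: subtract 4 from each side ⇒ sub: x = 4.

Answer: x ∈ {4}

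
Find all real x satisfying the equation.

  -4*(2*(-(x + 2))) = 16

Step 1. [-4*(2*(-(x + 2))) = 16] divide by the outer -4 ⇒ div: 2*(-(x + 2)) = -4.
Step 2. [2*(-(x + 2)) = -4] LHS = 2·(…); ÷2 both sides ⇒ div: -(x + 2) = -2.
Step 3. [-(x + 2) = -2] LHS negated; negate both sides ⇒ neg: x + 2 = 2.
Step 4. [x + 2 = 2] +2 is outermost — subtract 2 both sides. So sub: x = 0.

Answer: x ∈ {0}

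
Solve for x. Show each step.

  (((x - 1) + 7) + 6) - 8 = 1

Step 1. [(((x - 1) + 7) + 6) - 8 = 1] 8 comes off first (add 8) ⇒ sub: ((x - 1) + 7) + 6 = 9.
Step 2. [((x - 1) + 7) + 6 = 9] the outer +6 inverts by subtracting 6 ⇒ sub: (x - 1) + 7 = 3.
Step 3. [(x - 1) + 7 = 3] the outer +7 inverts by subtracting 7 ⇒ sub: x - 1 = -4.
Step 4. [x - 1 = -4] add 1: x sits inside (… - 1). So sub: x = -3.

Answer: x ∈ {-3}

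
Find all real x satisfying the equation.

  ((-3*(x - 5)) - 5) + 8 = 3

Step 1. [((-3*(x - 5)) - 5) + 8 = 3] peel the +8: subtract 8 from each side, so sub: (-3*(x - 5)) - 5 = -5.
Step 2. [(-3*(x - 5)) - 5 = -5] -5 is outermost — add 5 both sides, so sub: -3*(x - 5) = 0.
Step 3. [-3*(x - 5) = 0] divide by the outer -3, so div: x - 5 = 0.
Step 4. [x - 5 = 0] the outer -5 inverts by adding 5, so sub: x = 5.

Answer: x ∈ {5}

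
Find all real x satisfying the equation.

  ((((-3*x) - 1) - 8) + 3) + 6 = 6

Step 1. [((((-3*x) - 1) - 8) + 3) + 6 = 6] +6 is outermost — subtract 6 both sides. So sub: (((-3*x) - 1) - 8) + 3 = 0.
Step 2. [(((-3*x) - 1) - 8) + 3 = 0] +3 is outermost — subtract 3 both sides. So sub: ((-3*x) - 1) - 8 = -3.
Step 3. [((-3*x) - 1) - 8 = -3] -8 is outermost — add 8 both sides. So sub: (-3*x) - 1 = 5.
Step 4. [(-3*x) - 1 = 5] the outer -1 inverts by adding 1 ⇒ sub: -3*x = 6.
Step 5. [-3*x = 6] divide by the outer -3, so div: x = -2.

Answer: x ∈ {-2}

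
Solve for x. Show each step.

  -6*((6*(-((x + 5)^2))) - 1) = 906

Step 1. [-6*((6*(-((x + 5)^2))) - 1) = 906] -6·(inner) — divide through by -6 ⇒ div: (6*(-((x + 5)^2))) - 1 = -151.
Step 2. [(6*(-((x + 5)^2))) - 1 = -151] 1 comes off first (add 1), so sub: 6*(-((x + 5)^2)) = -150.
Step 3. [6*(-((x + 5)^2)) = -150] LHS = 6·(…); ÷6 both sides. So div: -((x + 5)^2) = -25.
Step 4. [-((x + 5)^2) = -25] flip signs both sides, so neg: (x + 5)^2 = 25.
Step 5. [(x + 5)^2 = 25] √ both sides: 25 ≥ 0 gives two branches. So sqrt: x + 5 = 5 or -5.
Step 6. [x + 5 = 5 or -5] peel the +5: subtract 5 from each side ⇒ sub: x = 0 or -10.

Answer: x ∈ {-10, 0}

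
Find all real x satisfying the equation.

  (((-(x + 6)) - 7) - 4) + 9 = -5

Step 1. [(((-(x + 6)) - 7) - 4) + 9 = -5] peel the +9: subtract 9 from each side, so sub: ((-(x + 6)) - 7) - 4 = -14.
Step 2. [((-(x + 6)) - 7) - 4 = -14] 4 comes off first (add 4), so sub: (-(x + 6)) - 7 = -10.
Step 3. [(-(x + 6)) - 7 = -10] peel the -7: add 7 from each side, so sub: -(x + 6) = -3.
Step 4. [-(x + 6) = -3] leading − — multiply by −1, so neg: x + 6 = 3.
Step 5. [x + 6 = 3] 6 comes off first (subtract 6). So sub: x = -3.

Answer: x ∈ {-3}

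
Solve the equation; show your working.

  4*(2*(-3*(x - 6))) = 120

Step 1. [4*(2*(-3*(x - 6))) = 120] leading coefficient 4: divide by 4 ⇒ div: 2*(-3*(x - 6)) = 30.
Step 2. [2*(-3*(x - 6)) = 30] 2 out front; divide by 2 ⇒ div: -3*(x - 6) = 15.
Step 3. [-3*(x - 6) = 15] leading coefficient -3: divide by -3. So div: x - 6 = -5.
Step 4. [x - 6 = -5] peel the -6: add 6 from each side ⇒ sub: x = 1.

Answer: x ∈ {1}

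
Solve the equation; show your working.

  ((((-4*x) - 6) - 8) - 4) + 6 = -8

Step 1. [((((-4*x) - 6) - 8) - 4) + 6 = -8] 6 comes off first (subtract 6). So sub: (((-4*x) - 6) - 8) - 4 = -14.
Step 2. [(((-4*x) - 6) - 8) - 4 = -14] add 4: x sits inside (… - 4), so sub: ((-4*x) - 6) - 8 = -10.
Step 3. [((-4*x) - 6) - 8 = -10] add 8: x sits inside (… - 8), so sub: (-4*x) - 6 = -2.
Step 4. [(-4*x) - 6 = -2] the outer -6 inverts by adding 6. So sub: -4*x = 4.
Step 5. [-4*x = 4] divide by the outer -4 ⇒ div: x = -1.

Answer: x ∈ {-1}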